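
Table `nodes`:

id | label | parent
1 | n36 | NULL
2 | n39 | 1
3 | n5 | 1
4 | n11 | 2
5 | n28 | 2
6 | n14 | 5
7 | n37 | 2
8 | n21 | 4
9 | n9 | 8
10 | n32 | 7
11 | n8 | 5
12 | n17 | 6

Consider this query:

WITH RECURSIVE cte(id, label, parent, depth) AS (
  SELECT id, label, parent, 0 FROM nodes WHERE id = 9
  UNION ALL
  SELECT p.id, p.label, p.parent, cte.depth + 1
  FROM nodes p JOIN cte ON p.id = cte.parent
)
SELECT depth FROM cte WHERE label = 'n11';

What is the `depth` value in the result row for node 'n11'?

Base: id=9 (n9), parent=8, depth 0.
Iteration 1: join on id=8 -> n21 (id 8, parent=4, depth 1).
Iteration 2: join on id=4 -> n11 (id 4, parent=2, depth 2).
Iteration 3: join on id=2 -> n39 (id 2, parent=1, depth 3).
Iteration 4: join on id=1 -> n36 (id 1, parent=NULL, depth 4).
Iteration 5: parent is NULL; no match; recursion stops.

2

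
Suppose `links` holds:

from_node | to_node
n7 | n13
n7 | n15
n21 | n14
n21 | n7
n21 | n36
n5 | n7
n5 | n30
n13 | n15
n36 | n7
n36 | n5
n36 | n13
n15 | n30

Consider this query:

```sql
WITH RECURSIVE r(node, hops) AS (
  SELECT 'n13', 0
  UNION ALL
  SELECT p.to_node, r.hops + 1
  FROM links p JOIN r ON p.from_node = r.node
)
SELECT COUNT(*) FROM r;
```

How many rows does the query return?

3

Base: (n13, hops=0).
Iteration 1: edges from {n13} -> (n15, hops=1).
Iteration 2: edges from {n15} -> (n30, hops=2).
Iteration 3: no outgoing edges from {n30}; recursion stops.
Total rows emitted: 3.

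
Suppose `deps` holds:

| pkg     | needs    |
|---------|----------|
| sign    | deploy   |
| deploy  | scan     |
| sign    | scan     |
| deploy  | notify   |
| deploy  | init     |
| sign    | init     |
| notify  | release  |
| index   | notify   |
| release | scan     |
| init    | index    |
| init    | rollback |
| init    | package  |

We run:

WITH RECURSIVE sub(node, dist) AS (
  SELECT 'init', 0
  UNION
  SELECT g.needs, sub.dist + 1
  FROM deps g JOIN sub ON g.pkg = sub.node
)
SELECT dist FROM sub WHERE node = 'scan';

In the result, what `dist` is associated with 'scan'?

4

Base: (init, dist=0).
Iteration 1: edges from {init} -> (index, dist=1), (package, dist=1), (rollback, dist=1).
Iteration 2: edges from {index,package,rollback} -> (notify, dist=2).
Iteration 3: edges from {notify} -> (release, dist=3).
Iteration 4: edges from {release} -> (scan, dist=4).
Iteration 5: no outgoing edges from {scan}; recursion stops.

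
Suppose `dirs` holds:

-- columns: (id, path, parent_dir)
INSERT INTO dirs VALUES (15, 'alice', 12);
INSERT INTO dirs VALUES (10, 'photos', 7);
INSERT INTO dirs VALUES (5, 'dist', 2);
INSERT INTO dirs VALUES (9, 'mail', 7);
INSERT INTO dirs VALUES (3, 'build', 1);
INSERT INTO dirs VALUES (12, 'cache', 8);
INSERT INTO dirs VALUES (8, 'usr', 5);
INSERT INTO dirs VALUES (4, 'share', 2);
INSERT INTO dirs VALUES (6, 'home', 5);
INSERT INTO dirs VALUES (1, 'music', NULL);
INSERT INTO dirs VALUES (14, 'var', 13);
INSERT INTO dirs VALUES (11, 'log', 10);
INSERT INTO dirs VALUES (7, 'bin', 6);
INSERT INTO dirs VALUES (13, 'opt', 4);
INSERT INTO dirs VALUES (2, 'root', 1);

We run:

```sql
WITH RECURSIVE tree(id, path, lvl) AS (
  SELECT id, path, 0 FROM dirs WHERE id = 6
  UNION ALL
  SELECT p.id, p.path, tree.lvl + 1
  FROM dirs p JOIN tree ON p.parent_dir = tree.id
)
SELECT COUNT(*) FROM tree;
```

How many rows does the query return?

Base: id=6 (home) at lvl 0.
Iteration 1: rows with parent_dir in {6} -> bin (id 7, lvl 1).
Iteration 2: rows with parent_dir in {7} -> mail (id 9, lvl 2), photos (id 10, lvl 2).
Iteration 3: rows with parent_dir in {9,10} -> log (id 11, lvl 3).
Iteration 4: no rows with parent_dir in {11}; recursion stops.
Total rows emitted: 5.

5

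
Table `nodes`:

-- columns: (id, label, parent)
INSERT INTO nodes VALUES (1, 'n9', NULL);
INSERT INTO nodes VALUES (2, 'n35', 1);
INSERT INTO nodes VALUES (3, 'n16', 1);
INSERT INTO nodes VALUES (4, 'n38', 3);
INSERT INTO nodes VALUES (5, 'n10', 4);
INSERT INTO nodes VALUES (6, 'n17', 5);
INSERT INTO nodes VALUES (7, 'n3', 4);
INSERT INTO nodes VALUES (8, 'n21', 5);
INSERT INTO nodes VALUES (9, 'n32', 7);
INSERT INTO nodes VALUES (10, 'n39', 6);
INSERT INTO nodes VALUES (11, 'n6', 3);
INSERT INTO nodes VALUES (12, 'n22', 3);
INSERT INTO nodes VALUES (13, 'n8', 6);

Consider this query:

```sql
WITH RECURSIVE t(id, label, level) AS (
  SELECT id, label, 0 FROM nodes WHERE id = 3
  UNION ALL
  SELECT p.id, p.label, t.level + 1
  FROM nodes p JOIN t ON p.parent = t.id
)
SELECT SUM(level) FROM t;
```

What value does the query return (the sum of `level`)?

24

Base: id=3 (n16) at level 0.
Iteration 1: rows with parent in {3} -> n38 (id 4, level 1), n6 (id 11, level 1), n22 (id 12, level 1).
Iteration 2: rows with parent in {4,11,12} -> n10 (id 5, level 2), n3 (id 7, level 2).
Iteration 3: rows with parent in {5,7} -> n17 (id 6, level 3), n21 (id 8, level 3), n32 (id 9, level 3).
Iteration 4: rows with parent in {6,8,9} -> n39 (id 10, level 4), n8 (id 13, level 4).
Iteration 5: no rows with parent in {10,13}; recursion stops.
SUM(level) = 0 + 1 + 1 + 1 + 2 + 2 + 3 + 3 + 3 + 4 + 4 = 24.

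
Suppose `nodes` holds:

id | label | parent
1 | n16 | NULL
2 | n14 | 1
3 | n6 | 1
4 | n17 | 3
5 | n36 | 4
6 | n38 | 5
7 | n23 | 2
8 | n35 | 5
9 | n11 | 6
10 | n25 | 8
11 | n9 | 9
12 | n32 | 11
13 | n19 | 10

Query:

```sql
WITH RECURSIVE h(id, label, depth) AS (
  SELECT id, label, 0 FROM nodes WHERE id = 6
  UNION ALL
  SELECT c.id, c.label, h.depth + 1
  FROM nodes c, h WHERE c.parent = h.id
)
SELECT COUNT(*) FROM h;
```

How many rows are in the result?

Base: id=6 (n38) at depth 0.
Iteration 1: rows with parent in {6} -> n11 (id 9, depth 1).
Iteration 2: rows with parent in {9} -> n9 (id 11, depth 2).
Iteration 3: rows with parent in {11} -> n32 (id 12, depth 3).
Iteration 4: no rows with parent in {12}; recursion stops.
Total rows emitted: 4.

4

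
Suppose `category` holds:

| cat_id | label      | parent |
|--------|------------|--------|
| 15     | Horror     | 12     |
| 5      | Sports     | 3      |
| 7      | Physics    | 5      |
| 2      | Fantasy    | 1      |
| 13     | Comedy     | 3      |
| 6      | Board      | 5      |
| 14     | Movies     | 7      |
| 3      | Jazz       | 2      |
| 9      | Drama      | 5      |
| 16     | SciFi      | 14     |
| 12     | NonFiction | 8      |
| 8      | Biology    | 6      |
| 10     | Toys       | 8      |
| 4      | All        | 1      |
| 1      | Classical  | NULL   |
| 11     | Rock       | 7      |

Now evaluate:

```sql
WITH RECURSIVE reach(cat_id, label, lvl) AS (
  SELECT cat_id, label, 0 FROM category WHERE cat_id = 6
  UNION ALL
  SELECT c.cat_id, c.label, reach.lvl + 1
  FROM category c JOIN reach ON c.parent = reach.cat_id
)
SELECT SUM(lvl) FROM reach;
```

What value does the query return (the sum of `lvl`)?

8

Base: cat_id=6 (Board) at lvl 0.
Iteration 1: rows with parent in {6} -> Biology (id 8, lvl 1).
Iteration 2: rows with parent in {8} -> Toys (id 10, lvl 2), NonFiction (id 12, lvl 2).
Iteration 3: rows with parent in {10,12} -> Horror (id 15, lvl 3).
Iteration 4: no rows with parent in {15}; recursion stops.
SUM(lvl) = 0 + 1 + 2 + 2 + 3 = 8.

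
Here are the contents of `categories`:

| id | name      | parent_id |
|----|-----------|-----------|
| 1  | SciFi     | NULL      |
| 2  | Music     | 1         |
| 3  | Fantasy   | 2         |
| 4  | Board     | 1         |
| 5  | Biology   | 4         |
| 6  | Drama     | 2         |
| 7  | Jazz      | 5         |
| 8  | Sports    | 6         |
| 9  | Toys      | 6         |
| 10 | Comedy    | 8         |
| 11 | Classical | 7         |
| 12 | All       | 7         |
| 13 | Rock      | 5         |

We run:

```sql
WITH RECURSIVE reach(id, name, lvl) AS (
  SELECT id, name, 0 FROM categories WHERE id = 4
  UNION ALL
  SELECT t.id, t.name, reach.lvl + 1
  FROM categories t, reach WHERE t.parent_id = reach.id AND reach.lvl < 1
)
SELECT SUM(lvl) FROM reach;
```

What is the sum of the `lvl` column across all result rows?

1

Base: id=4 (Board) at lvl 0.
Iteration 1: rows with parent_id in {4} -> Biology (id 5, lvl 1).
Iteration 2: lvl < 1 fails for all current rows; recursion stops.
SUM(lvl) = 0 + 1 = 1.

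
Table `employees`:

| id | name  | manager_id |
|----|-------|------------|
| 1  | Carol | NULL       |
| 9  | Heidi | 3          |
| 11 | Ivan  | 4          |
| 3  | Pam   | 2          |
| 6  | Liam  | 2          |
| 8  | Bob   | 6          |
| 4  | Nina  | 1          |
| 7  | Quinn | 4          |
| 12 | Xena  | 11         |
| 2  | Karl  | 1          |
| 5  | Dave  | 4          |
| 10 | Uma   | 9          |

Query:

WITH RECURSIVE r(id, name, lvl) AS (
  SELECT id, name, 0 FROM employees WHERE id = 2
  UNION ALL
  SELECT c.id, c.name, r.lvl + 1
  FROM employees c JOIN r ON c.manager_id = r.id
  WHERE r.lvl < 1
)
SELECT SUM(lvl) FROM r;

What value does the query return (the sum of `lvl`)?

2

Base: id=2 (Karl) at lvl 0.
Iteration 1: rows with manager_id in {2} -> Pam (id 3, lvl 1), Liam (id 6, lvl 1).
Iteration 2: lvl < 1 fails for all current rows; recursion stops.
SUM(lvl) = 0 + 1 + 1 = 2.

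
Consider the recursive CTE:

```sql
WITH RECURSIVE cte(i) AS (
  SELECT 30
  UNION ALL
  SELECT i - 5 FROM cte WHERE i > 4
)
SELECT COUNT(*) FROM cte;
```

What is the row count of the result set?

7

Base: i=30.
Iteration 1: 30 > 4 holds -> i = 30 - 5 = 25.
Iteration 2: 25 > 4 holds -> i = 25 - 5 = 20.
Iteration 3: 20 > 4 holds -> i = 20 - 5 = 15.
Iteration 4: 15 > 4 holds -> i = 15 - 5 = 10.
Iteration 5: 10 > 4 holds -> i = 10 - 5 = 5.
Iteration 6: 5 > 4 holds -> i = 5 - 5 = 0.
Iteration 7: 0 > 4 fails; recursion stops.
Total rows emitted: 7.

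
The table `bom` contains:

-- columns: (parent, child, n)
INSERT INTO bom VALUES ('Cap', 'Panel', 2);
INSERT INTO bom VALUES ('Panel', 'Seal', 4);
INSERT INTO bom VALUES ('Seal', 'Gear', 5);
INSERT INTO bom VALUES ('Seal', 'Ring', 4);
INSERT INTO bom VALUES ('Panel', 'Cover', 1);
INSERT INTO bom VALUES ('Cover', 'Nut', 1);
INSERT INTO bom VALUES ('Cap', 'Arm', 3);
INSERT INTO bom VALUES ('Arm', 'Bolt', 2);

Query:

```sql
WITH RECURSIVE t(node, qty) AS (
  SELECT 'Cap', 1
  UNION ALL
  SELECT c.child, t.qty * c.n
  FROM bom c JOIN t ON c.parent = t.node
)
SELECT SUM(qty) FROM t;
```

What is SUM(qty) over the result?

96

Base: (Cap, qty=1).
Iteration 1: components of {Cap} -> Arm = 1*3 = 3, Panel = 1*2 = 2.
Iteration 2: components of {Arm,Panel} -> Bolt = 3*2 = 6, Cover = 2*1 = 2, Seal = 2*4 = 8.
Iteration 3: components of {Bolt,Cover,Seal} -> Gear = 8*5 = 40, Nut = 2*1 = 2, Ring = 8*4 = 32.
Iteration 4: no further components; recursion stops.
SUM(qty) = 1 + 2 + 3 + 8 + 2 + 6 + 40 + 32 + 2 = 96.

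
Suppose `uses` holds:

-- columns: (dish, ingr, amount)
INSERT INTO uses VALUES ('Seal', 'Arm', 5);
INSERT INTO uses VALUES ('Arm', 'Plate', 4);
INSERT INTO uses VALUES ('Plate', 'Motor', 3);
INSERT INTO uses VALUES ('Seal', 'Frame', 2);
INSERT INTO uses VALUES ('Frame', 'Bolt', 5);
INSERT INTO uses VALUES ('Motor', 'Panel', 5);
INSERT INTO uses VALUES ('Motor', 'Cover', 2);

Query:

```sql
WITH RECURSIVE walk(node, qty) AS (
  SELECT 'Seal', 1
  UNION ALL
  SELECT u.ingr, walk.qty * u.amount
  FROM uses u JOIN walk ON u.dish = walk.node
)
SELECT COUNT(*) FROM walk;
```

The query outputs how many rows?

8

Base: (Seal, qty=1).
Iteration 1: components of {Seal} -> Arm = 1*5 = 5, Frame = 1*2 = 2.
Iteration 2: components of {Arm,Frame} -> Bolt = 2*5 = 10, Plate = 5*4 = 20.
Iteration 3: components of {Bolt,Plate} -> Motor = 20*3 = 60.
Iteration 4: components of {Motor} -> Cover = 60*2 = 120, Panel = 60*5 = 300.
Iteration 5: no further components; recursion stops.
Total rows emitted: 8.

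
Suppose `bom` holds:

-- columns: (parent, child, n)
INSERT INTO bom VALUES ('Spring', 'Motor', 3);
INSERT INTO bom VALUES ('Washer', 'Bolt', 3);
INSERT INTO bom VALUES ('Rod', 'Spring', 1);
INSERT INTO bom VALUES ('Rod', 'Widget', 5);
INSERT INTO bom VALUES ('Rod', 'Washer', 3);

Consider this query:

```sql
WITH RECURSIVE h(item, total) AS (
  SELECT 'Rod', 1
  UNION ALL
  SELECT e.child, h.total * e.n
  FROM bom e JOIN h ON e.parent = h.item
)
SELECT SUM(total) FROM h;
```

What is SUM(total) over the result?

22

Base: (Rod, total=1).
Iteration 1: components of {Rod} -> Spring = 1*1 = 1, Washer = 1*3 = 3, Widget = 1*5 = 5.
Iteration 2: components of {Spring,Washer,Widget} -> Bolt = 3*3 = 9, Motor = 1*3 = 3.
Iteration 3: no further components; recursion stops.
SUM(total) = 1 + 5 + 1 + 3 + 3 + 9 = 22.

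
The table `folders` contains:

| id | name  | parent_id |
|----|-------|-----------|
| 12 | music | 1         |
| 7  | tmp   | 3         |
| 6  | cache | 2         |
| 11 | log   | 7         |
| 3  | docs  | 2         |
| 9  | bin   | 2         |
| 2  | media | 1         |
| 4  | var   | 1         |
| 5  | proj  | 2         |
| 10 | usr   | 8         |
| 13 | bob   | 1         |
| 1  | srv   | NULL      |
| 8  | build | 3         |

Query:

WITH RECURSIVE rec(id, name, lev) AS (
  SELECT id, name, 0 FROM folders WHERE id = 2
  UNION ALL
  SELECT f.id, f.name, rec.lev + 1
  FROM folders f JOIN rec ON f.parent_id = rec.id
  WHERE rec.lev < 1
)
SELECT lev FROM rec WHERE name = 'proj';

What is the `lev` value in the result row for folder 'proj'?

Base: id=2 (media) at lev 0.
Iteration 1: rows with parent_id in {2} -> docs (id 3, lev 1), proj (id 5, lev 1), cache (id 6, lev 1), bin (id 9, lev 1).
Iteration 2: lev < 1 fails for all current rows; recursion stops.

1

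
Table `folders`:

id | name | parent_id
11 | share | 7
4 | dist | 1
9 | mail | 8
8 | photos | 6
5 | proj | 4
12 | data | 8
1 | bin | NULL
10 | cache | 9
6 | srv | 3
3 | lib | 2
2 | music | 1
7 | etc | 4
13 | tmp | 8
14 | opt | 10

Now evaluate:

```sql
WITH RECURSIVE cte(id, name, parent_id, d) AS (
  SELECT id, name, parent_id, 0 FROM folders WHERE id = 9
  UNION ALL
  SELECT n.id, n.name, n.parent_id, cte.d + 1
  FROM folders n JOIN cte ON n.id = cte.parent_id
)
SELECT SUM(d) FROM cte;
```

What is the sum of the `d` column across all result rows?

15

Base: id=9 (mail), parent_id=8, d 0.
Iteration 1: join on id=8 -> photos (id 8, parent_id=6, d 1).
Iteration 2: join on id=6 -> srv (id 6, parent_id=3, d 2).
Iteration 3: join on id=3 -> lib (id 3, parent_id=2, d 3).
Iteration 4: join on id=2 -> music (id 2, parent_id=1, d 4).
Iteration 5: join on id=1 -> bin (id 1, parent_id=NULL, d 5).
Iteration 6: parent_id is NULL; no match; recursion stops.
SUM(d) = 0 + 1 + 2 + 3 + 4 + 5 = 15.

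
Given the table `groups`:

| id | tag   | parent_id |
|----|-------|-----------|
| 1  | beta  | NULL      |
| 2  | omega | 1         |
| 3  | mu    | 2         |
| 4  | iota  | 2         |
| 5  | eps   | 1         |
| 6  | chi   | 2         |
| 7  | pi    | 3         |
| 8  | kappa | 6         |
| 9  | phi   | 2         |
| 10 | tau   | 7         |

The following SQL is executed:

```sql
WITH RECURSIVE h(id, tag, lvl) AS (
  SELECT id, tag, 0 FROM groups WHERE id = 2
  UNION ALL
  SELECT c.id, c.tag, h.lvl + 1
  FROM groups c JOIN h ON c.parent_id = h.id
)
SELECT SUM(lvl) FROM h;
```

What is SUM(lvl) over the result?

11

Base: id=2 (omega) at lvl 0.
Iteration 1: rows with parent_id in {2} -> mu (id 3, lvl 1), iota (id 4, lvl 1), chi (id 6, lvl 1), phi (id 9, lvl 1).
Iteration 2: rows with parent_id in {3,4,6,9} -> pi (id 7, lvl 2), kappa (id 8, lvl 2).
Iteration 3: rows with parent_id in {7,8} -> tau (id 10, lvl 3).
Iteration 4: no rows with parent_id in {10}; recursion stops.
SUM(lvl) = 0 + 1 + 1 + 1 + 1 + 2 + 2 + 3 = 11.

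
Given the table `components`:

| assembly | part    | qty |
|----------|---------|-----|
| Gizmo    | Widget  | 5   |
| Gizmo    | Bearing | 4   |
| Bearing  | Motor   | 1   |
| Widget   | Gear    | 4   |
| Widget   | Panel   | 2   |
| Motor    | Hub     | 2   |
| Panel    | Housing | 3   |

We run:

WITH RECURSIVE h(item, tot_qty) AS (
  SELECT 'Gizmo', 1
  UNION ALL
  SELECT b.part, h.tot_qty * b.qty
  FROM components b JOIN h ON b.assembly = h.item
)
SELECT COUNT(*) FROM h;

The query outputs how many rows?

Base: (Gizmo, tot_qty=1).
Iteration 1: components of {Gizmo} -> Bearing = 1*4 = 4, Widget = 1*5 = 5.
Iteration 2: components of {Bearing,Widget} -> Gear = 5*4 = 20, Motor = 4*1 = 4, Panel = 5*2 = 10.
Iteration 3: components of {Gear,Motor,Panel} -> Housing = 10*3 = 30, Hub = 4*2 = 8.
Iteration 4: no further components; recursion stops.
Total rows emitted: 8.

8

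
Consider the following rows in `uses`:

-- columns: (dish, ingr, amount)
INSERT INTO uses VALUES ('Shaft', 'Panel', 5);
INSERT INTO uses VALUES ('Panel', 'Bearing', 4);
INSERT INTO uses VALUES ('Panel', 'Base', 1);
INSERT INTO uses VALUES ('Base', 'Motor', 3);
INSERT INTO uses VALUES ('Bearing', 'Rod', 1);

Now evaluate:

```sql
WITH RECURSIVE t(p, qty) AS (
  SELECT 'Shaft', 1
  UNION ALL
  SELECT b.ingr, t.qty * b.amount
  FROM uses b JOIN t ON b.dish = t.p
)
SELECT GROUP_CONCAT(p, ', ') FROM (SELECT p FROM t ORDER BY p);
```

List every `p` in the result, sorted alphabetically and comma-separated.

Base: (Shaft, qty=1).
Iteration 1: components of {Shaft} -> Panel = 1*5 = 5.
Iteration 2: components of {Panel} -> Base = 5*1 = 5, Bearing = 5*4 = 20.
Iteration 3: components of {Base,Bearing} -> Motor = 5*3 = 15, Rod = 20*1 = 20.
Iteration 4: no further components; recursion stops.

Base, Bearing, Motor, Panel, Rod, Shaft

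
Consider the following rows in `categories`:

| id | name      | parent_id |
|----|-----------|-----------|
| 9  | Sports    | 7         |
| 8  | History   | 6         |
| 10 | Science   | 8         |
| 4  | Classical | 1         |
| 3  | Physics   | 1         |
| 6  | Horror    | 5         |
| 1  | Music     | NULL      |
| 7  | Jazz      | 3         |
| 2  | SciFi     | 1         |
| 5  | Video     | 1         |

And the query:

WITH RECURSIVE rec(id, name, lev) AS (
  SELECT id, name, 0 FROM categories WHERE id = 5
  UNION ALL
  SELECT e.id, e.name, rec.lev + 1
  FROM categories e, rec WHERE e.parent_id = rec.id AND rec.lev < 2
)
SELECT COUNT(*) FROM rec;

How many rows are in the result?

Base: id=5 (Video) at lev 0.
Iteration 1: rows with parent_id in {5} -> Horror (id 6, lev 1).
Iteration 2: rows with parent_id in {6} -> History (id 8, lev 2).
Iteration 3: lev < 2 fails for all current rows; recursion stops.
Total rows emitted: 3.

3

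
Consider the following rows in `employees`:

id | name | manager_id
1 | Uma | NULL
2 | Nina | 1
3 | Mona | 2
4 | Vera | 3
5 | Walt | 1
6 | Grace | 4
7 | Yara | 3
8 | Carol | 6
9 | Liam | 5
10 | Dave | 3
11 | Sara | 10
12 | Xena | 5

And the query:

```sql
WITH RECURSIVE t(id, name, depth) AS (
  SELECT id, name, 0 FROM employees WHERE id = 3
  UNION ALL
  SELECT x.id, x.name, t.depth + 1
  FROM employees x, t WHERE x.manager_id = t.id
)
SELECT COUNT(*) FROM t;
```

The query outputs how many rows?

7

Base: id=3 (Mona) at depth 0.
Iteration 1: rows with manager_id in {3} -> Vera (id 4, depth 1), Yara (id 7, depth 1), Dave (id 10, depth 1).
Iteration 2: rows with manager_id in {4,7,10} -> Grace (id 6, depth 2), Sara (id 11, depth 2).
Iteration 3: rows with manager_id in {6,11} -> Carol (id 8, depth 3).
Iteration 4: no rows with manager_id in {8}; recursion stops.
Total rows emitted: 7.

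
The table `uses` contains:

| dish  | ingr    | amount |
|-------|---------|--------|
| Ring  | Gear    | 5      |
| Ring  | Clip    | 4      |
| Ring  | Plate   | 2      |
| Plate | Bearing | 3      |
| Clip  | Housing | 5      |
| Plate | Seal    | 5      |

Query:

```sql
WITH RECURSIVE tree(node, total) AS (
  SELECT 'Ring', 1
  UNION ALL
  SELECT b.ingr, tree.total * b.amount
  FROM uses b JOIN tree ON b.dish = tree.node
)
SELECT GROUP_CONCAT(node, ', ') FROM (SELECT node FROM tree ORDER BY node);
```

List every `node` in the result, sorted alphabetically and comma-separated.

Base: (Ring, total=1).
Iteration 1: components of {Ring} -> Clip = 1*4 = 4, Gear = 1*5 = 5, Plate = 1*2 = 2.
Iteration 2: components of {Clip,Gear,Plate} -> Bearing = 2*3 = 6, Housing = 4*5 = 20, Seal = 2*5 = 10.
Iteration 3: no further components; recursion stops.

Bearing, Clip, Gear, Housing, Plate, Ring, Seal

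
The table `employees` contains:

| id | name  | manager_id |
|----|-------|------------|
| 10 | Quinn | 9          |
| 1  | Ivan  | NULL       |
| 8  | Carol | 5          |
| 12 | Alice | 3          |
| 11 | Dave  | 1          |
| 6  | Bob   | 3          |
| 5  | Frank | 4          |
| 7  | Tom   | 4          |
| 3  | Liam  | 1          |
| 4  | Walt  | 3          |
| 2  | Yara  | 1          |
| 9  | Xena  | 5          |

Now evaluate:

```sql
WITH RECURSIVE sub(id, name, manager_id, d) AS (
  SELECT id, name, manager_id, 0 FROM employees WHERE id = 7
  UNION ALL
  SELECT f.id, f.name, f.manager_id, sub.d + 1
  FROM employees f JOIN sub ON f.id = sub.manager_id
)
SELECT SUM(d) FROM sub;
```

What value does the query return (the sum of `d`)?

6

Base: id=7 (Tom), manager_id=4, d 0.
Iteration 1: join on id=4 -> Walt (id 4, manager_id=3, d 1).
Iteration 2: join on id=3 -> Liam (id 3, manager_id=1, d 2).
Iteration 3: join on id=1 -> Ivan (id 1, manager_id=NULL, d 3).
Iteration 4: manager_id is NULL; no match; recursion stops.
SUM(d) = 0 + 1 + 2 + 3 = 6.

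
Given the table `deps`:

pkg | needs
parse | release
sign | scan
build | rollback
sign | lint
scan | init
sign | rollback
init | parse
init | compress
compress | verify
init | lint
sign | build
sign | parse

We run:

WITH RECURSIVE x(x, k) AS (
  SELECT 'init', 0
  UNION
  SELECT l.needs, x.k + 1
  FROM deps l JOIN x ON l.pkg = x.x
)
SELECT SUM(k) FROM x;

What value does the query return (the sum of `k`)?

7

Base: (init, k=0).
Iteration 1: edges from {init} -> (compress, k=1), (lint, k=1), (parse, k=1).
Iteration 2: edges from {compress,lint,parse} -> (release, k=2), (verify, k=2).
Iteration 3: no outgoing edges from {release,verify}; recursion stops.
SUM(k) = 0 + 1 + 1 + 1 + 2 + 2 = 7.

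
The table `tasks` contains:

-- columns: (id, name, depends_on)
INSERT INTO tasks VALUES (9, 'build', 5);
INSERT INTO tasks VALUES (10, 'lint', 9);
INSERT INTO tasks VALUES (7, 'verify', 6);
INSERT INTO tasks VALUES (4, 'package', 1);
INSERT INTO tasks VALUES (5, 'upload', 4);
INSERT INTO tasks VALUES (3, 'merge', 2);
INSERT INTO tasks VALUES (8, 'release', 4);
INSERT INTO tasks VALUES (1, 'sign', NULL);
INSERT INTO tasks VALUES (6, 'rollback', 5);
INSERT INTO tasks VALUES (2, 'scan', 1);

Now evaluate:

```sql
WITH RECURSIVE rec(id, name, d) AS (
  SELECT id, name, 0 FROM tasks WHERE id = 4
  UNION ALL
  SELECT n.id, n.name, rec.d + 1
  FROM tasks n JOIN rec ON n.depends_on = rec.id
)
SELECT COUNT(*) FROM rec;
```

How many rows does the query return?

7

Base: id=4 (package) at d 0.
Iteration 1: rows with depends_on in {4} -> upload (id 5, d 1), release (id 8, d 1).
Iteration 2: rows with depends_on in {5,8} -> rollback (id 6, d 2), build (id 9, d 2).
Iteration 3: rows with depends_on in {6,9} -> verify (id 7, d 3), lint (id 10, d 3).
Iteration 4: no rows with depends_on in {7,10}; recursion stops.
Total rows emitted: 7.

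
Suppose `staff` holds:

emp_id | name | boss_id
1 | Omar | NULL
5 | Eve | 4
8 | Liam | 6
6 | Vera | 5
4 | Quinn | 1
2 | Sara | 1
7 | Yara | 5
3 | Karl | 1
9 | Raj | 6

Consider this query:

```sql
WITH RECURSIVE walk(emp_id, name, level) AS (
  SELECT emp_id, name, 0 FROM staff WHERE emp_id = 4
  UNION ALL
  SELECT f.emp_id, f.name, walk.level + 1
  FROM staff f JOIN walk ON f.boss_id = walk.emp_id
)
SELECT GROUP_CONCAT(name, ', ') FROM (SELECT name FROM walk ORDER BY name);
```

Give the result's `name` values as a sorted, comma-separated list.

Eve, Liam, Quinn, Raj, Vera, Yara

Base: emp_id=4 (Quinn) at level 0.
Iteration 1: rows with boss_id in {4} -> Eve (id 5, level 1).
Iteration 2: rows with boss_id in {5} -> Vera (id 6, level 2), Yara (id 7, level 2).
Iteration 3: rows with boss_id in {6,7} -> Liam (id 8, level 3), Raj (id 9, level 3).
Iteration 4: no rows with boss_id in {8,9}; recursion stops.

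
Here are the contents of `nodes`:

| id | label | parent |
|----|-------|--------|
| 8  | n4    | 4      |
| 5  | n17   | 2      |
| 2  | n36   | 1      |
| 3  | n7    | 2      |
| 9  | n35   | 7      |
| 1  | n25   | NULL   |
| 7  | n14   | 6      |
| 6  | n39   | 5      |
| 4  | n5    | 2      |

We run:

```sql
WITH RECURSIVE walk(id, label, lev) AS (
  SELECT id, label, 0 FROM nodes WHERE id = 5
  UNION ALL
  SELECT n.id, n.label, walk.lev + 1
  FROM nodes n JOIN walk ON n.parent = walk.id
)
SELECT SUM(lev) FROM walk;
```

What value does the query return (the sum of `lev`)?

Base: id=5 (n17) at lev 0.
Iteration 1: rows with parent in {5} -> n39 (id 6, lev 1).
Iteration 2: rows with parent in {6} -> n14 (id 7, lev 2).
Iteration 3: rows with parent in {7} -> n35 (id 9, lev 3).
Iteration 4: no rows with parent in {9}; recursion stops.
SUM(lev) = 0 + 1 + 2 + 3 = 6.

6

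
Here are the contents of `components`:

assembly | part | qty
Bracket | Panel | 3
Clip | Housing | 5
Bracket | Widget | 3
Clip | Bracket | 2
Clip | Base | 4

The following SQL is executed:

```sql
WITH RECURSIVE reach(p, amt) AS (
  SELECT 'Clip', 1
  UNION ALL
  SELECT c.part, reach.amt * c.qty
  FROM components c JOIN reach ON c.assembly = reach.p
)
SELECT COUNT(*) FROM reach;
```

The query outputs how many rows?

Base: (Clip, amt=1).
Iteration 1: components of {Clip} -> Base = 1*4 = 4, Bracket = 1*2 = 2, Housing = 1*5 = 5.
Iteration 2: components of {Base,Bracket,Housing} -> Panel = 2*3 = 6, Widget = 2*3 = 6.
Iteration 3: no further components; recursion stops.
Total rows emitted: 6.

6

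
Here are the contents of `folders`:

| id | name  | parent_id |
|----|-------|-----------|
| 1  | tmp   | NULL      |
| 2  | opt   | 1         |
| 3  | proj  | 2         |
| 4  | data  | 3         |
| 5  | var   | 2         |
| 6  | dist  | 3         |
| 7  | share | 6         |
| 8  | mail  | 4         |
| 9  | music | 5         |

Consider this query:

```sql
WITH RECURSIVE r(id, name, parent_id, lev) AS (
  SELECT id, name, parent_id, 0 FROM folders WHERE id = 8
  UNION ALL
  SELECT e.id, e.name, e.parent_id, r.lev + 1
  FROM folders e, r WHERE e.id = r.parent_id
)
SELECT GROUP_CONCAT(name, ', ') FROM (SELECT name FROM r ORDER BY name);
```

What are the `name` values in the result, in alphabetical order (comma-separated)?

data, mail, opt, proj, tmp

Base: id=8 (mail), parent_id=4, lev 0.
Iteration 1: join on id=4 -> data (id 4, parent_id=3, lev 1).
Iteration 2: join on id=3 -> proj (id 3, parent_id=2, lev 2).
Iteration 3: join on id=2 -> opt (id 2, parent_id=1, lev 3).
Iteration 4: join on id=1 -> tmp (id 1, parent_id=NULL, lev 4).
Iteration 5: parent_id is NULL; no match; recursion stops.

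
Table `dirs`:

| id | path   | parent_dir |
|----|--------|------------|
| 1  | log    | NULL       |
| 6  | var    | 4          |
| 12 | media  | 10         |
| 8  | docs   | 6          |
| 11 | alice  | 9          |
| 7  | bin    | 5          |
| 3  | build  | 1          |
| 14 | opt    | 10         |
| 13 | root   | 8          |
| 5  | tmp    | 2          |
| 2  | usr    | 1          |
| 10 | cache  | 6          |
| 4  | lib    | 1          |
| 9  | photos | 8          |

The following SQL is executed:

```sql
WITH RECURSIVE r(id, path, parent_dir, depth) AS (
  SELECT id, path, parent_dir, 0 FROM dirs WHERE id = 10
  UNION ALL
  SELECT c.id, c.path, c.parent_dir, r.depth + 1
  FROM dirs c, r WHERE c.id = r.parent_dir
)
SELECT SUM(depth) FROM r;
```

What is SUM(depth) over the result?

Base: id=10 (cache), parent_dir=6, depth 0.
Iteration 1: join on id=6 -> var (id 6, parent_dir=4, depth 1).
Iteration 2: join on id=4 -> lib (id 4, parent_dir=1, depth 2).
Iteration 3: join on id=1 -> log (id 1, parent_dir=NULL, depth 3).
Iteration 4: parent_dir is NULL; no match; recursion stops.
SUM(depth) = 0 + 1 + 2 + 3 = 6.

6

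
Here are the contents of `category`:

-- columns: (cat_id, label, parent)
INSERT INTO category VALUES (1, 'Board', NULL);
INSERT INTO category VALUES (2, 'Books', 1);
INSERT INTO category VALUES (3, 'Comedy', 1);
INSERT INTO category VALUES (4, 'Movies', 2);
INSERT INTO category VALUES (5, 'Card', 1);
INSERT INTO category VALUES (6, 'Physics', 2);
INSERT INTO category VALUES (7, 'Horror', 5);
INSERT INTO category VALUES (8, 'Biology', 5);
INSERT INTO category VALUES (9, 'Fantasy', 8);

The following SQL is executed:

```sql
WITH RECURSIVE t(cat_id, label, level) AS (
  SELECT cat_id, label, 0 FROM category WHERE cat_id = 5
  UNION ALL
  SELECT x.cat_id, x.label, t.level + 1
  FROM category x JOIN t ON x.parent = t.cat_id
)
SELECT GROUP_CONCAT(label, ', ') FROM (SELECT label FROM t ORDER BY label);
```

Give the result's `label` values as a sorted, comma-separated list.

Biology, Card, Fantasy, Horror

Base: cat_id=5 (Card) at level 0.
Iteration 1: rows with parent in {5} -> Horror (id 7, level 1), Biology (id 8, level 1).
Iteration 2: rows with parent in {7,8} -> Fantasy (id 9, level 2).
Iteration 3: no rows with parent in {9}; recursion stops.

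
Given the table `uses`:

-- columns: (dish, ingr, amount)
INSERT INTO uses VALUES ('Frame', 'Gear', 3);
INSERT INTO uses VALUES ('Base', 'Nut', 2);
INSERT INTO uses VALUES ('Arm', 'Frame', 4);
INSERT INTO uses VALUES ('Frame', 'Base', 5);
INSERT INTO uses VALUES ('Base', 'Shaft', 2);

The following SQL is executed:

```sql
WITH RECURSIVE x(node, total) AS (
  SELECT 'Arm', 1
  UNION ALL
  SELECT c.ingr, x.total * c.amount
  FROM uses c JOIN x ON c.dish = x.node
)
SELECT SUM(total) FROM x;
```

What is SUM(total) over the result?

117

Base: (Arm, total=1).
Iteration 1: components of {Arm} -> Frame = 1*4 = 4.
Iteration 2: components of {Frame} -> Base = 4*5 = 20, Gear = 4*3 = 12.
Iteration 3: components of {Base,Gear} -> Nut = 20*2 = 40, Shaft = 20*2 = 40.
Iteration 4: no further components; recursion stops.
SUM(total) = 1 + 4 + 20 + 12 + 40 + 40 = 117.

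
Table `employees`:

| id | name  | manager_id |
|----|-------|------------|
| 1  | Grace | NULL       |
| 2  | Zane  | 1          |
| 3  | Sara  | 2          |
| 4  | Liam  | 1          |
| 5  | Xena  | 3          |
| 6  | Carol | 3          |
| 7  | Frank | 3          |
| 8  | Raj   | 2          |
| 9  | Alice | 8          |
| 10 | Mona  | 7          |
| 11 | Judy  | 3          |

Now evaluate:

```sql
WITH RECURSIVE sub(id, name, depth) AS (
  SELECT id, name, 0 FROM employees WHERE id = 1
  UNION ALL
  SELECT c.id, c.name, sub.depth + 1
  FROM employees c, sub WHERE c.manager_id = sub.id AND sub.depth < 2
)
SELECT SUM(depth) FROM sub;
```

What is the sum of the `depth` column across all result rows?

Base: id=1 (Grace) at depth 0.
Iteration 1: rows with manager_id in {1} -> Zane (id 2, depth 1), Liam (id 4, depth 1).
Iteration 2: rows with manager_id in {2,4} -> Sara (id 3, depth 2), Raj (id 8, depth 2).
Iteration 3: depth < 2 fails for all current rows; recursion stops.
SUM(depth) = 0 + 1 + 1 + 2 + 2 = 6.

6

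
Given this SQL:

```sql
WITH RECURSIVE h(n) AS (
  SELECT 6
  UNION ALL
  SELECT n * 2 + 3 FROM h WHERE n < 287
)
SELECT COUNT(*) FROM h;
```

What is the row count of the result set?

7

Base: n=6.
Iteration 1: 6 < 287 holds -> n = 6 * 2 + 3 = 15.
Iteration 2: 15 < 287 holds -> n = 15 * 2 + 3 = 33.
Iteration 3: 33 < 287 holds -> n = 33 * 2 + 3 = 69.
Iteration 4: 69 < 287 holds -> n = 69 * 2 + 3 = 141.
Iteration 5: 141 < 287 holds -> n = 141 * 2 + 3 = 285.
Iteration 6: 285 < 287 holds -> n = 285 * 2 + 3 = 573.
Iteration 7: 573 < 287 fails; recursion stops.
Total rows emitted: 7.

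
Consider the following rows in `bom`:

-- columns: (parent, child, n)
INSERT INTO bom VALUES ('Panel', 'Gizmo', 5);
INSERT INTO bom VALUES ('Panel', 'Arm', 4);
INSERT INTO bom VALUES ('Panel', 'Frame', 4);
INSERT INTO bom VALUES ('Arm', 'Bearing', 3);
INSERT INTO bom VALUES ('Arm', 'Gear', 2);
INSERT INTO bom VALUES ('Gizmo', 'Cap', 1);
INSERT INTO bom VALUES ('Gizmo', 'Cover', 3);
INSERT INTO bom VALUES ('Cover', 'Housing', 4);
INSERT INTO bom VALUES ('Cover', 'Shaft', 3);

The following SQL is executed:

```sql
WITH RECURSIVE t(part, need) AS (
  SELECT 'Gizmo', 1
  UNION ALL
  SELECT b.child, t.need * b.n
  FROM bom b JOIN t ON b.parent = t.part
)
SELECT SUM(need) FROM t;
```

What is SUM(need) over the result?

Base: (Gizmo, need=1).
Iteration 1: components of {Gizmo} -> Cap = 1*1 = 1, Cover = 1*3 = 3.
Iteration 2: components of {Cap,Cover} -> Housing = 3*4 = 12, Shaft = 3*3 = 9.
Iteration 3: no further components; recursion stops.
SUM(need) = 1 + 1 + 3 + 12 + 9 = 26.

26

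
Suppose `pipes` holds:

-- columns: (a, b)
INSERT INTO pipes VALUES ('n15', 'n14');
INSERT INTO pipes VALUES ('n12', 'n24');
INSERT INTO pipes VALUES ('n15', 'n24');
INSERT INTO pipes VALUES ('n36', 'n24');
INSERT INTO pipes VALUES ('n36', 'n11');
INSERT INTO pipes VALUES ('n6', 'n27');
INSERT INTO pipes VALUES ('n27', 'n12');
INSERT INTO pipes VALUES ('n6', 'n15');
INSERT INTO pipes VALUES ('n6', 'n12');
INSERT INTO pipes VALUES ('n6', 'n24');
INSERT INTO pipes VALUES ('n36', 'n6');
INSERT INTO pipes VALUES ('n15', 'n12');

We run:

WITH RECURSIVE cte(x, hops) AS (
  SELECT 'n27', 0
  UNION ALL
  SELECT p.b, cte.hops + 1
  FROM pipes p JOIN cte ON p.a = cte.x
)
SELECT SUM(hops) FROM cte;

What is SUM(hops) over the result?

Base: (n27, hops=0).
Iteration 1: edges from {n27} -> (n12, hops=1).
Iteration 2: edges from {n12} -> (n24, hops=2).
Iteration 3: no outgoing edges from {n24}; recursion stops.
SUM(hops) = 0 + 1 + 2 = 3.

3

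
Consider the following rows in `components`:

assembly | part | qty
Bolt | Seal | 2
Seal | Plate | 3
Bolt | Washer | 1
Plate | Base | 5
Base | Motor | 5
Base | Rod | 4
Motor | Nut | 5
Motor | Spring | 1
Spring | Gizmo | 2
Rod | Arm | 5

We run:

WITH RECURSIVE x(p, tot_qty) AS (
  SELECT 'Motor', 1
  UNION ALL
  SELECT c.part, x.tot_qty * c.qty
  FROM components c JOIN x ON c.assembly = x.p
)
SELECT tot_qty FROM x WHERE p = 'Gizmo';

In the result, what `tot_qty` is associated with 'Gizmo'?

2

Base: (Motor, tot_qty=1).
Iteration 1: components of {Motor} -> Nut = 1*5 = 5, Spring = 1*1 = 1.
Iteration 2: components of {Nut,Spring} -> Gizmo = 1*2 = 2.
Iteration 3: no further components; recursion stops.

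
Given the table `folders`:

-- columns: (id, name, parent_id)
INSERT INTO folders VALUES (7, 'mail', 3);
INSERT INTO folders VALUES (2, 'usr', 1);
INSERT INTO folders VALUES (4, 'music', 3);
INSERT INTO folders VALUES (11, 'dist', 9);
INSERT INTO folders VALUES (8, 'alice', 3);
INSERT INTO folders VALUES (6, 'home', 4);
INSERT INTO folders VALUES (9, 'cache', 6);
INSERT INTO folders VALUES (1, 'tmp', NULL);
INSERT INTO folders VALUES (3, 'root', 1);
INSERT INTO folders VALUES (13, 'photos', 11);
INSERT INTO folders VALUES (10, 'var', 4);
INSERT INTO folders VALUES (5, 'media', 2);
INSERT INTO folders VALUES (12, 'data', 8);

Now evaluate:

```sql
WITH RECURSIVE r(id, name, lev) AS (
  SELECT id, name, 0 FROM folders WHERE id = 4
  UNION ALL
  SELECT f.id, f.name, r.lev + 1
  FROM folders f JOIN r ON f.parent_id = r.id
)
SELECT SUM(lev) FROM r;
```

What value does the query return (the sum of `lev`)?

11

Base: id=4 (music) at lev 0.
Iteration 1: rows with parent_id in {4} -> home (id 6, lev 1), var (id 10, lev 1).
Iteration 2: rows with parent_id in {6,10} -> cache (id 9, lev 2).
Iteration 3: rows with parent_id in {9} -> dist (id 11, lev 3).
Iteration 4: rows with parent_id in {11} -> photos (id 13, lev 4).
Iteration 5: no rows with parent_id in {13}; recursion stops.
SUM(lev) = 0 + 1 + 1 + 2 + 3 + 4 = 11.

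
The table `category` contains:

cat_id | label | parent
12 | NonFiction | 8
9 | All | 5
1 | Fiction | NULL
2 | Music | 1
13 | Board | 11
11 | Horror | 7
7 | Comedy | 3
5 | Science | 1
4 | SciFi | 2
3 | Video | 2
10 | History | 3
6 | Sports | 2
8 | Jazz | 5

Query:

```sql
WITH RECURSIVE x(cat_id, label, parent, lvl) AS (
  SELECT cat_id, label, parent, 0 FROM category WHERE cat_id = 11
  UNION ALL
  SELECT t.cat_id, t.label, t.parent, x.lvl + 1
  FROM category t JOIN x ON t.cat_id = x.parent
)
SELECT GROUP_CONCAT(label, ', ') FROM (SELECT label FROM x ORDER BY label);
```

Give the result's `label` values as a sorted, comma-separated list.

Base: cat_id=11 (Horror), parent=7, lvl 0.
Iteration 1: join on cat_id=7 -> Comedy (id 7, parent=3, lvl 1).
Iteration 2: join on cat_id=3 -> Video (id 3, parent=2, lvl 2).
Iteration 3: join on cat_id=2 -> Music (id 2, parent=1, lvl 3).
Iteration 4: join on cat_id=1 -> Fiction (id 1, parent=NULL, lvl 4).
Iteration 5: parent is NULL; no match; recursion stops.

Comedy, Fiction, Horror, Music, Video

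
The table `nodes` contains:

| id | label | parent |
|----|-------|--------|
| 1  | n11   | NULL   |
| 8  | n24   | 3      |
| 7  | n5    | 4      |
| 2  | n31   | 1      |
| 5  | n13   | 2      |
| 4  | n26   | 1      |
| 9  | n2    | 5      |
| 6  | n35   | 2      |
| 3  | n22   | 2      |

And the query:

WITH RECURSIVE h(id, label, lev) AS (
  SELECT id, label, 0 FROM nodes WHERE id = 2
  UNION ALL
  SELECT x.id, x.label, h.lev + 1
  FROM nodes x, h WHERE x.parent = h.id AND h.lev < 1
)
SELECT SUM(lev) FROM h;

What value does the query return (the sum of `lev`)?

Base: id=2 (n31) at lev 0.
Iteration 1: rows with parent in {2} -> n22 (id 3, lev 1), n13 (id 5, lev 1), n35 (id 6, lev 1).
Iteration 2: lev < 1 fails for all current rows; recursion stops.
SUM(lev) = 0 + 1 + 1 + 1 = 3.

3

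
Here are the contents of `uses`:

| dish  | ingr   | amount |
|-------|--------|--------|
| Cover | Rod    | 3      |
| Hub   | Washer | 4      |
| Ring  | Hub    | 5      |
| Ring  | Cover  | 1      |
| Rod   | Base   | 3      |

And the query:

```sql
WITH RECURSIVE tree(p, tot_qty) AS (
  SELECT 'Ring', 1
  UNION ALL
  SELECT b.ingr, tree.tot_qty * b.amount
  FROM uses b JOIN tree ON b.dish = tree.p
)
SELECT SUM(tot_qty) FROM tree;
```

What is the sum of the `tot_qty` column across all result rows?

39

Base: (Ring, tot_qty=1).
Iteration 1: components of {Ring} -> Cover = 1*1 = 1, Hub = 1*5 = 5.
Iteration 2: components of {Cover,Hub} -> Rod = 1*3 = 3, Washer = 5*4 = 20.
Iteration 3: components of {Rod,Washer} -> Base = 3*3 = 9.
Iteration 4: no further components; recursion stops.
SUM(tot_qty) = 1 + 1 + 5 + 3 + 20 + 9 = 39.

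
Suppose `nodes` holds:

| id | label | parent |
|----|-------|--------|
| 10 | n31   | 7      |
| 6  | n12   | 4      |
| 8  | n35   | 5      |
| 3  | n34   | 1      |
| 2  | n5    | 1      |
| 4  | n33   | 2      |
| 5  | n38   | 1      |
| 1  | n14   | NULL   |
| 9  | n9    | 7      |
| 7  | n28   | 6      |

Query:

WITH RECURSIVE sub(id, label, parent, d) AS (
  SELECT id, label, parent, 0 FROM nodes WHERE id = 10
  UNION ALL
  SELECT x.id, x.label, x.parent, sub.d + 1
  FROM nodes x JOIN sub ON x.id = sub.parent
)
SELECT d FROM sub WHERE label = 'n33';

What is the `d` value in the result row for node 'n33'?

Base: id=10 (n31), parent=7, d 0.
Iteration 1: join on id=7 -> n28 (id 7, parent=6, d 1).
Iteration 2: join on id=6 -> n12 (id 6, parent=4, d 2).
Iteration 3: join on id=4 -> n33 (id 4, parent=2, d 3).
Iteration 4: join on id=2 -> n5 (id 2, parent=1, d 4).
Iteration 5: join on id=1 -> n14 (id 1, parent=NULL, d 5).
Iteration 6: parent is NULL; no match; recursion stops.

3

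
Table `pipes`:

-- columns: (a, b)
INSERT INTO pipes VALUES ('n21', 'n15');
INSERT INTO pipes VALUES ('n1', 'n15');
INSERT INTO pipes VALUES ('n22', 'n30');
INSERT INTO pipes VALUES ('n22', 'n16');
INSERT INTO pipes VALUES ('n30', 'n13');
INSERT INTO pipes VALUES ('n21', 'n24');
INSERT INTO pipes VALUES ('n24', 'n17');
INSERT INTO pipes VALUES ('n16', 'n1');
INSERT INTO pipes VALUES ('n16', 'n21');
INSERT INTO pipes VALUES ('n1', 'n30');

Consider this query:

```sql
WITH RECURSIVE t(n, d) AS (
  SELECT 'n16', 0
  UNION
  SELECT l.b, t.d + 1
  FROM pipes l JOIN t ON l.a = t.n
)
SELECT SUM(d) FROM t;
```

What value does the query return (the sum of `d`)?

14

Base: (n16, d=0).
Iteration 1: edges from {n16} -> (n1, d=1), (n21, d=1).
Iteration 2: edges from {n1,n21} -> (n15, d=2), (n24, d=2), (n30, d=2). [UNION drops 1 duplicate row(s)]
Iteration 3: edges from {n15,n24,n30} -> (n13, d=3), (n17, d=3).
Iteration 4: no outgoing edges from {n13,n17}; recursion stops.
SUM(d) = 0 + 1 + 1 + 2 + 2 + 2 + 3 + 3 = 14.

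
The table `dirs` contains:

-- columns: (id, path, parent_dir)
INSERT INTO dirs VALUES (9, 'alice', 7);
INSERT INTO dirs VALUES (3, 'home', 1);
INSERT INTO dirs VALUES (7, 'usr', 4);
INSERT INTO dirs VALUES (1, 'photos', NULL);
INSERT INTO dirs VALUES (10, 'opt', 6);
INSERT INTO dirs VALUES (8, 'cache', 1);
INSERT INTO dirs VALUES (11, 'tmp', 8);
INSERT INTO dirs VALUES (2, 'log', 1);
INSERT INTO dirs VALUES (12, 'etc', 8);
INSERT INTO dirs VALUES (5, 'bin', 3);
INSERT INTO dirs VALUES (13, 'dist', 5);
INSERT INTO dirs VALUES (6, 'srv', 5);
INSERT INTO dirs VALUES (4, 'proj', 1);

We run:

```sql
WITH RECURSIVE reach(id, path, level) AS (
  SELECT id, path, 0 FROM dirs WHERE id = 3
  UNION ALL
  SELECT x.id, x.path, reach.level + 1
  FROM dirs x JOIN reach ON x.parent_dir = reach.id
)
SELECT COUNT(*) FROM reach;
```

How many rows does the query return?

5

Base: id=3 (home) at level 0.
Iteration 1: rows with parent_dir in {3} -> bin (id 5, level 1).
Iteration 2: rows with parent_dir in {5} -> srv (id 6, level 2), dist (id 13, level 2).
Iteration 3: rows with parent_dir in {6,13} -> opt (id 10, level 3).
Iteration 4: no rows with parent_dir in {10}; recursion stops.
Total rows emitted: 5.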